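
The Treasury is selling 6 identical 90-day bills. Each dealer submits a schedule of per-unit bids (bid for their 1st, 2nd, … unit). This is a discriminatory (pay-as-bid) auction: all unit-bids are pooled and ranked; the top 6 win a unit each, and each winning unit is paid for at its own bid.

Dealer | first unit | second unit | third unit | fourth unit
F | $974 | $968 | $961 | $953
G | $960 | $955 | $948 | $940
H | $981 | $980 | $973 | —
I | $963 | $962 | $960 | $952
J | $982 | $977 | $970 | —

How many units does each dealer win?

F 1, H 3, J 2

Pooled unit-bids ranked (top 6): 982 (J-1), 981 (H-1), 980 (H-2), 977 (J-2), 974 (F-1), 973 (H-3)
Next rejected bid: $970 (not a price — pay-as-bid).
Allocation: F 1, H 3, J 2.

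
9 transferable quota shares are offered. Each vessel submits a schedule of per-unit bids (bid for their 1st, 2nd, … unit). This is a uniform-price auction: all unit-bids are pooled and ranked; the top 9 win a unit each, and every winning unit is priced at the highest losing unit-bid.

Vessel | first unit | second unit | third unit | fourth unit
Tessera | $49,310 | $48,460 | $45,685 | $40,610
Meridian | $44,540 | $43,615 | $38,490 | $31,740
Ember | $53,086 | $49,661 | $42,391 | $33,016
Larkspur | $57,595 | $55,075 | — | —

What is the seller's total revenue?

All unit-bids, highest first — top 9: 57,595 (Larkspur-1), 55,075 (Larkspur-2), 53,086 (Ember-1), 49,661 (Ember-2), 49,310 (Tessera-1), 48,460 (Tessera-2), 45,685 (Tessera-3), 44,540 (Meridian-1), 43,615 (Meridian-2)
The (k+1)-th unit-bid is $42,391.
Allocation: Ember 2, Larkspur 2, Meridian 2, Tessera 3. Every unit priced at $42,391.
Revenue = 9 × 42,391 = $381,519.

Total revenue: $381,519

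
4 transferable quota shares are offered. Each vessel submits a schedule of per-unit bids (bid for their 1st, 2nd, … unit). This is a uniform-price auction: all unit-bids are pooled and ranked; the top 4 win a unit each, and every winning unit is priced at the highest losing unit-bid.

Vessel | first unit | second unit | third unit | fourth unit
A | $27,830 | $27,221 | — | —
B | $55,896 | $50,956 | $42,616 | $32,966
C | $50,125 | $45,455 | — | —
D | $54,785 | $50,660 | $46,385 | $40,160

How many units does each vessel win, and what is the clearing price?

B 2, D 2; clearing price $50,125

Pooled unit-bids ranked (top 4): 55,896 (B-1), 54,785 (D-1), 50,956 (B-2), 50,660 (D-2)
Highest rejected unit-bid = $50,125.
Allocation: B 2, D 2.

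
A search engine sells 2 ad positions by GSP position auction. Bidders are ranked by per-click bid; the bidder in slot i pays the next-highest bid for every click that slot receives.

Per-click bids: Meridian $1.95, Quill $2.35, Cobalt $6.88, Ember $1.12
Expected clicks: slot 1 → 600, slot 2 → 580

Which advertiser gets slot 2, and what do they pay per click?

Quill; $1.95 per click

Ranked by bid: $6.88 (Cobalt) > $2.35 (Quill) > $1.95 (Meridian) > …
Slot 2 goes to the second-ranked bidder, Quill, who pays the next bid down: $1.95/click.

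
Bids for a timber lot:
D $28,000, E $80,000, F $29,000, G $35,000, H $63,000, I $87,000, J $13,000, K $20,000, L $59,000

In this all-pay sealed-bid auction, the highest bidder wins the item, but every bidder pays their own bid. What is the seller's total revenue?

Bids ranked: 87,000 (I) > 80,000 (E) > 63,000 (H) > 59,000 (L) > 35,000 (G) > 29,000 (F) > …
Every bidder forfeits their bid regardless of winning.
Revenue = 28,000 + 80,000 + 29,000 + 35,000 + 63,000 + 87,000 + 13,000 + 20,000 + 59,000 = $414,000.

Total revenue: $414,000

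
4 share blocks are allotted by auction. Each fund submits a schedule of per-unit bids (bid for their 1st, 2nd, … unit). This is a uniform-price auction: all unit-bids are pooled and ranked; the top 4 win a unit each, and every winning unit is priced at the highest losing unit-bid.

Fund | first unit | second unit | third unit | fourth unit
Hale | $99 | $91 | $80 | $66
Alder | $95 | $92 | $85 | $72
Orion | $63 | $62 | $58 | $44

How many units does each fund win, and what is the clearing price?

Alder 2, Hale 2; clearing price $85

All unit-bids, highest first — top 4: 99 (Hale-1), 95 (Alder-1), 92 (Alder-2), 91 (Hale-2)
Highest rejected unit-bid = $85.
Allocation: Alder 2, Hale 2.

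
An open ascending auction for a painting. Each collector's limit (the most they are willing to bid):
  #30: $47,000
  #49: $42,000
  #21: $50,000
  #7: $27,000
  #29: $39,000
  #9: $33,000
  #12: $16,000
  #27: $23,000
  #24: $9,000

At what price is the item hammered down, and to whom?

#21 wins at $47,000

Sorting limits: 50,000 (#21) > 47,000 (#30) > 42,000 (#49) > 39,000 (#29) > 33,000 (#9) > 27,000 (#7) > …
#30 is the last rival to drop out, at $47,000; #21 remains and wins at that price.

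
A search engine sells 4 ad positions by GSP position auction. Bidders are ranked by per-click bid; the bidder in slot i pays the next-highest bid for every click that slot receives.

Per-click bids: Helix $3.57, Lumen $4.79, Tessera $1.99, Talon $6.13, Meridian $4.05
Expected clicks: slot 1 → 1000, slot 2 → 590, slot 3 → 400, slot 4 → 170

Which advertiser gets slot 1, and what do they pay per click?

Talon; $4.79 per click

Sorting advertisers: $6.13 (Talon) > $4.79 (Lumen) > $4.05 (Meridian) > $3.57 (Helix) > $1.99 (Tessera)
Slot 1 goes to the first-ranked bidder, Talon, who pays the next bid down: $4.79/click.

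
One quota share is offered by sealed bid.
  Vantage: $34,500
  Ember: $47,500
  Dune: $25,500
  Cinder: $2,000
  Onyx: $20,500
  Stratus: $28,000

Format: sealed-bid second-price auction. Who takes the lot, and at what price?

Sealed-bid second-price auction: the highest bidder wins and pays the second-highest bid.
Sorting bids: 47,500 (Ember) > 34,500 (Vantage) > 28,000 (Stratus) > 25,500 (Dune) > 20,500 (Onyx) > 2,000 (Cinder)
Second-price: Ember pays Vantage's bid of $34,500.

Ember pays $34,500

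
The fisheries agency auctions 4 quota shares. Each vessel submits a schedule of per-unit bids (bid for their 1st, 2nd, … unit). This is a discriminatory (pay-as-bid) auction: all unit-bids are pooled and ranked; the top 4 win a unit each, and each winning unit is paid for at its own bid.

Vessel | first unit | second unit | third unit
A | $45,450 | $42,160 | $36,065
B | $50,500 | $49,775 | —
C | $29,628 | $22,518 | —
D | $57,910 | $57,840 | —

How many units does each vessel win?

Pooled unit-bids ranked (top 4): 57,910 (D-1), 57,840 (D-2), 50,500 (B-1), 49,775 (B-2)
Next rejected bid: $45,450 (not a price — pay-as-bid).
Allocation: B 2, D 2.

B 2, D 2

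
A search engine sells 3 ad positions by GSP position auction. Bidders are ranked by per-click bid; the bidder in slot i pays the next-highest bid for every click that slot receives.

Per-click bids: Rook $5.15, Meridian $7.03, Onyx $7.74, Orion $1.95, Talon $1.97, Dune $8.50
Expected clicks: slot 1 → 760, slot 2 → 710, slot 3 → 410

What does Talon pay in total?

Talon pays $0.00

Ranked by bid: $8.50 (Dune) > $7.74 (Onyx) > $7.03 (Meridian) > $5.15 (Rook) > …
Talon ranks below slot 3 → no slot, pays nothing.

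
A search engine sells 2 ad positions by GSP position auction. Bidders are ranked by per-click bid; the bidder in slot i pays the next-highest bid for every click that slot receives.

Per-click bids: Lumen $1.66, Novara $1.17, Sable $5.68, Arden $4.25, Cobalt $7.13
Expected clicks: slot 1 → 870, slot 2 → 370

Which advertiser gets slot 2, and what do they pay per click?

Sable; $4.25 per click

Per-click bids in order: $7.13 (Cobalt) > $5.68 (Sable) > $4.25 (Arden) > …
Slot 2 goes to the second-ranked bidder, Sable, who pays the next bid down: $4.25/click.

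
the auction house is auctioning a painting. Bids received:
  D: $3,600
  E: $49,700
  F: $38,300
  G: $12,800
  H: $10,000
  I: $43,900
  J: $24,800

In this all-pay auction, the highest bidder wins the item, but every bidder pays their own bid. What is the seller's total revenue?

Total revenue: $183,100

Bids ranked: 49,700 (E) > 43,900 (I) > 38,300 (F) > 24,800 (J) > 12,800 (G) > 10,000 (H) > …
E wins with the top bid; all bids are sunk regardless.
Every bidder forfeits their bid regardless of winning.
Revenue = 3,600 + 49,700 + 38,300 + 12,800 + 10,000 + 43,900 + 24,800 = $183,100.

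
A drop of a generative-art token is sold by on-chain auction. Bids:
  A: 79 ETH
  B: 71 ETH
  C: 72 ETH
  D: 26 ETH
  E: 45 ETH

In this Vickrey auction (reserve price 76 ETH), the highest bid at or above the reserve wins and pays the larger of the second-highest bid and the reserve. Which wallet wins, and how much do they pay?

A pays 76 ETH

Bids in order: 79 (A) > 72 (C) > 71 (B) > 45 (E) > 26 (D)
A has the top bid at or above the reserve (79 ETH).
max(second-highest 72 ETH, reserve 76 ETH) = 76 ETH.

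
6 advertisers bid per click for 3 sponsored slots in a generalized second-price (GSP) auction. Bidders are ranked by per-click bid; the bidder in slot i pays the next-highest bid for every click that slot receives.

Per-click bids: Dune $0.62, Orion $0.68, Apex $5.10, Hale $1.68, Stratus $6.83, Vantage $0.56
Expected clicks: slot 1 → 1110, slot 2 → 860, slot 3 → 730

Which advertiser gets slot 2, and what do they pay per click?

Per-click bids in order: $6.83 (Stratus) > $5.10 (Apex) > $1.68 (Hale) > $0.68 (Orion) > …
Slot 2 goes to the second-ranked bidder, Apex, who pays the next bid down: $1.68/click.

Apex; $1.68 per click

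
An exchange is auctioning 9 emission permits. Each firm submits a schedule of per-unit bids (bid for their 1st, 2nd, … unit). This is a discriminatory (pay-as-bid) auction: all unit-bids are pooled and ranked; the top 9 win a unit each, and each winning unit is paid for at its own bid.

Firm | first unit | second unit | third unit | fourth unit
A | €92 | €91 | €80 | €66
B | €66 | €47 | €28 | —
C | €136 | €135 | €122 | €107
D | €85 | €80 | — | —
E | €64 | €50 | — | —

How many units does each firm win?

All unit-bids, highest first — top 9: 136 (C-1), 135 (C-2), 122 (C-3), 107 (C-4), 92 (A-1), 91 (A-2), 85 (D-1), 80 (A-3), 80 (D-2)
Next rejected bid: €66 (not a price — pay-as-bid).
Allocation: A 3, C 4, D 2.

A 3, C 4, D 2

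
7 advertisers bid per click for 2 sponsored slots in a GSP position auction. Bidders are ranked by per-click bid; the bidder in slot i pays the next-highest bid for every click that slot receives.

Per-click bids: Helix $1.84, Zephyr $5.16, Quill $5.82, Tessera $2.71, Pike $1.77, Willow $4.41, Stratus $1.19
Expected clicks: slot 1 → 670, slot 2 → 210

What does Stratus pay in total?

Stratus pays $0.00

Ranked by bid: $5.82 (Quill) > $5.16 (Zephyr) > $4.41 (Willow) > …
Stratus ranks below slot 2 → no slot, pays nothing.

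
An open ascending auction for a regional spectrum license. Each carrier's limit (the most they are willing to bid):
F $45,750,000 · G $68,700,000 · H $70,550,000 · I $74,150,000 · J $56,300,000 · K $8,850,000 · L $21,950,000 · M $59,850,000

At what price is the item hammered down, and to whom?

Rule: the price rises until one bidder remains; the winner pays the price at which the last rival dropped out.
Limits in order: 74,150,000 (I) > 70,550,000 (H) > 68,700,000 (G) > 59,850,000 (M) > 56,300,000 (J) > 45,750,000 (F) > …
Once the price passes $70,550,000, only I is left; the hammer falls at H's limit of $70,550,000.

I wins at $70,550,000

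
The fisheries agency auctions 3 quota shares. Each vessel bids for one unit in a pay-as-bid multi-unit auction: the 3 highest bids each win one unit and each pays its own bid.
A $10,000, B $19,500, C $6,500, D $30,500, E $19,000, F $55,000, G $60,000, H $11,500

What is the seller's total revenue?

Total revenue: $145,500

Ordering the bids: 60,000 (G), 55,000 (F), 30,500 (D), 19,500 (B), 19,000 (E), …
The 3 highest are G, F, D.
Total revenue = 60,000 + 55,000 + 30,500 = $145,500.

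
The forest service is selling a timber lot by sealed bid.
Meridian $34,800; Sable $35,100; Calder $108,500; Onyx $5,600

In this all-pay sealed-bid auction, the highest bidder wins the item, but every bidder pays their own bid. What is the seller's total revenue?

Total revenue: $184,000

Bids ranked: 108,500 (Calder) > 35,100 (Sable) > 34,800 (Meridian) > 5,600 (Onyx)
Calder wins with the top bid; all bids are sunk regardless.
Every bidder forfeits their bid regardless of winning.
Revenue = 34,800 + 35,100 + 108,500 + 5,600 = $184,000.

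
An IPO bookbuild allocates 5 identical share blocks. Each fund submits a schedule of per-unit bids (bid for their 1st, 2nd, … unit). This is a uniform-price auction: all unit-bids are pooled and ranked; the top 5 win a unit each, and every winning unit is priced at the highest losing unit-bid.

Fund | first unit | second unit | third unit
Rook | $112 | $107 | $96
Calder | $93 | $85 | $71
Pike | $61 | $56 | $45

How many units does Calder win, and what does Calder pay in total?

Calder: 2 units, pays $142

Merging the schedules and taking the best 5: 112 (Rook-1), 107 (Rook-2), 96 (Rook-3), 93 (Calder-1), 85 (Calder-2)
First bid not allocated: $71.
Calder wins 2 unit(s) at $71 each.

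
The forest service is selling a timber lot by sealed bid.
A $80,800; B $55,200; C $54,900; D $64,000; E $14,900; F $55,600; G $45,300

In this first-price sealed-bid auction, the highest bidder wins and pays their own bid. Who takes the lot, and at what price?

Sorting bids: 80,800 (A) > 64,000 (D) > 55,600 (F) > 55,200 (B) > 54,900 (C) > 45,300 (G) > …
First-price: A pays what they bid, $80,800.

A pays $80,800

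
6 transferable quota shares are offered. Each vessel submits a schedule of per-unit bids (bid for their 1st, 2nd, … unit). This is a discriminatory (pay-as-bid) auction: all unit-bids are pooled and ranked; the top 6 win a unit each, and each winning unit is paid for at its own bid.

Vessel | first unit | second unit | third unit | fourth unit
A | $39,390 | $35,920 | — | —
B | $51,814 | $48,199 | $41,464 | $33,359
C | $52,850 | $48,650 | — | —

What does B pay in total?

B pays $141,477

All unit-bids, highest first — top 6: 52,850 (C-1), 51,814 (B-1), 48,650 (C-2), 48,199 (B-2), 41,464 (B-3), 39,390 (A-1)
Next rejected bid: $35,920 (not a price — pay-as-bid).
B's winning unit-bids: 51,814 + 48,199 + 41,464 = $141,477.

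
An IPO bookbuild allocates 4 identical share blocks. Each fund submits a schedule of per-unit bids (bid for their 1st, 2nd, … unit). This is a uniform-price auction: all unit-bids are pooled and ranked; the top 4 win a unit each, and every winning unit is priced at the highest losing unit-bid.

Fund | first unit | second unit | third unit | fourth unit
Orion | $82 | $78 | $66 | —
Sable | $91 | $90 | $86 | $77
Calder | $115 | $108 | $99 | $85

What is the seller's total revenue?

Total revenue: $360

All unit-bids, highest first — top 4: 115 (Calder-1), 108 (Calder-2), 99 (Calder-3), 91 (Sable-1)
First bid not allocated: $90.
Allocation: Calder 3, Sable 1. Every unit priced at $90.
Revenue = 4 × 90 = $360.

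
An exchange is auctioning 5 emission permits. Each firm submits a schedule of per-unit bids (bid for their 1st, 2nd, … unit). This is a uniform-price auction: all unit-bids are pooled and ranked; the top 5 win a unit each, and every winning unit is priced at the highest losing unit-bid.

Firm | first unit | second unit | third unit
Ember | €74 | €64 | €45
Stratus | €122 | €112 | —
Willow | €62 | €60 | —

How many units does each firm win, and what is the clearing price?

Pooled unit-bids ranked (top 5): 122 (Stratus-1), 112 (Stratus-2), 74 (Ember-1), 64 (Ember-2), 62 (Willow-1)
First bid not allocated: €60.
Allocation: Ember 2, Stratus 2, Willow 1.

Ember 2, Stratus 2, Willow 1; clearing price €60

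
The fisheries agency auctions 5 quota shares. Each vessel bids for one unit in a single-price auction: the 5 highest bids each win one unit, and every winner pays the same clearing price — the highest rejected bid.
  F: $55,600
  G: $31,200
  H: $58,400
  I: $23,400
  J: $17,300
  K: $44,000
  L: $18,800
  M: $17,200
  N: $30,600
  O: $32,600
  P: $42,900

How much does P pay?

P pays $31,200

Bids ranked high→low: 58,400 (H), 55,600 (F), 44,000 (K), 42,900 (P), 32,600 (O), 31,200 (G), 30,600 (N), …
Top 5: H, F, K, P, O.
First losing bid is G's $31,200, which sets the uniform price.
P wins → pays $31,200.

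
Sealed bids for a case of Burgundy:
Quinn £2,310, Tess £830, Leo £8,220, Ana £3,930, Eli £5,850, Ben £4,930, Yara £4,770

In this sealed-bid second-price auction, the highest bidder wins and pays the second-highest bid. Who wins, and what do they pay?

Leo pays £5,850

Bids in order: 8,220 (Leo) > 5,850 (Eli) > 4,930 (Ben) > 4,770 (Yara) > 3,930 (Ana) > 2,310 (Quinn) > …
Second-price: Leo pays Eli's bid of £5,850.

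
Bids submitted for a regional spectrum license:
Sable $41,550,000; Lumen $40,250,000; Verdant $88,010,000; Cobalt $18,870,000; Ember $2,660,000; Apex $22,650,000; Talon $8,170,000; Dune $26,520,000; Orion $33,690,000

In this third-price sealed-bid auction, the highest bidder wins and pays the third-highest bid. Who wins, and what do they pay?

Rule: the highest bidder wins and pays the third-highest bid.
Sorting bids: 88,010,000 (Verdant) > 41,550,000 (Sable) > 40,250,000 (Lumen) > 33,690,000 (Orion) > 26,520,000 (Dune) > 22,650,000 (Apex) > …
Verdant is highest; pays the third-highest bid, $40,250,000.

Verdant pays $40,250,000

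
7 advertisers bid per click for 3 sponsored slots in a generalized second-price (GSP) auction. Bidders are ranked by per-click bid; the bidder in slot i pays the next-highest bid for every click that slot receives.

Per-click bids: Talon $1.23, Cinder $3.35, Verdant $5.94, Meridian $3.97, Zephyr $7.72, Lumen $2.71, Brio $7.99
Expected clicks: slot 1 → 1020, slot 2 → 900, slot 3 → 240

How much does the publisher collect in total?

Total revenue: $14173.20

Sorting advertisers: $7.99 (Brio) > $7.72 (Zephyr) > $5.94 (Verdant) > $3.97 (Meridian) > …
Slot 1: Brio pays $7.72 × 1020 = $7874.40
Slot 2: Zephyr pays $5.94 × 900 = $5346.00
Slot 3: Verdant pays $3.97 × 240 = $952.80
Total = $14173.20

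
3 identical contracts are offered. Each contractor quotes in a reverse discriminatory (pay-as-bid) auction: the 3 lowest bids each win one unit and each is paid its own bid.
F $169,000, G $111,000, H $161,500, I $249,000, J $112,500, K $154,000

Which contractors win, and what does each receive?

G $111,000, J $112,500, K $154,000

Bids ranked low→high: 111,000 (G), 112,500 (J), 154,000 (K), 161,500 (H), 169,000 (F), …
Lowest 3: G, J, K.
Each winner is paid its own bid: G $111,000, J $112,500, K $154,000.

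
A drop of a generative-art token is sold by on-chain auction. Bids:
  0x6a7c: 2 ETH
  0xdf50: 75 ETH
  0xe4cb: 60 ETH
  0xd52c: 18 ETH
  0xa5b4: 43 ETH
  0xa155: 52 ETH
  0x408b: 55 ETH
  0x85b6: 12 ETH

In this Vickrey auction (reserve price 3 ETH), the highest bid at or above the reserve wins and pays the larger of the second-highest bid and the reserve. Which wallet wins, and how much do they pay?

0xdf50 pays 60 ETH

Rule: the highest bid at or above the reserve wins and pays the larger of the second-highest bid and the reserve.
Sorting bids: 75 (0xdf50) > 60 (0xe4cb) > 55 (0x408b) > 52 (0xa155) > 43 (0xa5b4) > 18 (0xd52c) > …
Highest eligible bid: 0xdf50 at 75 ETH.
max(second-highest 60 ETH, reserve 3 ETH) = 60 ETH; the reserve does not bind.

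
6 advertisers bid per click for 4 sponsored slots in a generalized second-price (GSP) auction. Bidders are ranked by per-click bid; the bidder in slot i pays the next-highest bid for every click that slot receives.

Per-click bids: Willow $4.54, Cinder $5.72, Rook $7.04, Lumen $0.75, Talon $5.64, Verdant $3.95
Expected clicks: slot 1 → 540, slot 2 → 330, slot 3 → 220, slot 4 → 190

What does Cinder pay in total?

Cinder pays $1861.20

Sorting advertisers: $7.04 (Rook) > $5.72 (Cinder) > $5.64 (Talon) > $4.54 (Willow) > $3.95 (Verdant) > …
Cinder holds slot 2 → pays next bid $5.64 × 330 clicks = $1861.20.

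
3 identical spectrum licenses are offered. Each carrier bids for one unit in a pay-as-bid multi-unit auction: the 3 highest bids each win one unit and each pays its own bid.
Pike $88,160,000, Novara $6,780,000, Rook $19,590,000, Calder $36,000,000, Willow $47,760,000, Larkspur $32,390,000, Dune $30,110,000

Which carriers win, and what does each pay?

Ordering the bids: 88,160,000 (Pike), 47,760,000 (Willow), 36,000,000 (Calder), 32,390,000 (Larkspur), 30,110,000 (Dune), …
Top 3: Pike, Willow, Calder.
Each winner pays its own bid: Pike $88,160,000, Willow $47,760,000, Calder $36,000,000.

Pike $88,160,000, Willow $47,760,000, Calder $36,000,000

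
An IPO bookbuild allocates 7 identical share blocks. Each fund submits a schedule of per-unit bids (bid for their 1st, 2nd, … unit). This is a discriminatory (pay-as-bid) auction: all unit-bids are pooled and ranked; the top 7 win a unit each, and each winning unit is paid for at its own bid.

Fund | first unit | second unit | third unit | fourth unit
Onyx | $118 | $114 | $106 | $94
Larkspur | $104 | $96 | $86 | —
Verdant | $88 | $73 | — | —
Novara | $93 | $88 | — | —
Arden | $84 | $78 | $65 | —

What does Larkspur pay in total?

Pooled unit-bids ranked (top 7): 118 (Onyx-1), 114 (Onyx-2), 106 (Onyx-3), 104 (Larkspur-1), 96 (Larkspur-2), 94 (Onyx-4), 93 (Novara-1)
Next rejected bid: $88 (not a price — pay-as-bid).
Larkspur's winning unit-bids: 104 + 96 = $200.

Larkspur pays $200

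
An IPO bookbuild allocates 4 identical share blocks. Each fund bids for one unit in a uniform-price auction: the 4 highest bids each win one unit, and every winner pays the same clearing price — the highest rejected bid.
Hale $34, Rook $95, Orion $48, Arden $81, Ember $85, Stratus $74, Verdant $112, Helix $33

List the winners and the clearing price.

Sorting: 112 (Verdant), 95 (Rook), 85 (Ember), 81 (Arden), 74 (Stratus), 48 (Orion), …
Winners (4 units): Verdant, Rook, Ember, Arden.
Clearing price = highest rejected bid = $74.

Verdant, Rook, Ember, Arden; each pays $74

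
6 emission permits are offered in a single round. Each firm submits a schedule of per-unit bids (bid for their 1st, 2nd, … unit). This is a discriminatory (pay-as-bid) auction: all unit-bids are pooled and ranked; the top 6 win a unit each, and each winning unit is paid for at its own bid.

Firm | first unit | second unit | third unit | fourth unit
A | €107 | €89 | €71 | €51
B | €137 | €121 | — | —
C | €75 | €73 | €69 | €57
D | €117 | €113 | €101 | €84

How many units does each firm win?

All unit-bids, highest first — top 6: 137 (B-1), 121 (B-2), 117 (D-1), 113 (D-2), 107 (A-1), 101 (D-3)
Next rejected bid: €89 (not a price — pay-as-bid).
Allocation: A 1, B 2, D 3.

A 1, B 2, D 3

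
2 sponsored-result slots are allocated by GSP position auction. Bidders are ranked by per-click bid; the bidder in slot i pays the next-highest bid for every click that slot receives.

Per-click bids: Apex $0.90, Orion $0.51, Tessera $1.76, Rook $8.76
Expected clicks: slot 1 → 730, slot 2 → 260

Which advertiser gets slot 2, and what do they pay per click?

Sorting advertisers: $8.76 (Rook) > $1.76 (Tessera) > $0.90 (Apex) > …
Slot 2 goes to the second-ranked bidder, Tessera, who pays the next bid down: $0.90/click.

Tessera; $0.90 per click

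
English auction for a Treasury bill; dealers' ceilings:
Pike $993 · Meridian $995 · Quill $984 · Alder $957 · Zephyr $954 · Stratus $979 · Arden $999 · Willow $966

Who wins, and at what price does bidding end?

Rule: the price rises until one bidder remains; the winner pays the price at which the last rival dropped out.
Limits ranked: 999 (Arden) > 995 (Meridian) > 993 (Pike) > 984 (Quill) > 979 (Stratus) > 966 (Willow) > …
Meridian is the last rival to drop out, at $995; Arden remains and wins at that price.

Arden wins at $995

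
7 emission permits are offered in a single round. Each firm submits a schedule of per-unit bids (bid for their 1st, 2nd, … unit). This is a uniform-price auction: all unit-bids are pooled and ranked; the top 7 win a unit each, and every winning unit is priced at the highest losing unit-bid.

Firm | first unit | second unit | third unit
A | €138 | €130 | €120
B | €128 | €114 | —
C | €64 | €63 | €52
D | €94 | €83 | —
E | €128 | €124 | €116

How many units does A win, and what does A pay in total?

A: 3 units, pays €342

Pooled unit-bids ranked (top 7): 138 (A-1), 130 (A-2), 128 (B-1), 128 (E-1), 124 (E-2), 120 (A-3), 116 (E-3)
First bid not allocated: €114.
A wins 3 unit(s) at €114 each.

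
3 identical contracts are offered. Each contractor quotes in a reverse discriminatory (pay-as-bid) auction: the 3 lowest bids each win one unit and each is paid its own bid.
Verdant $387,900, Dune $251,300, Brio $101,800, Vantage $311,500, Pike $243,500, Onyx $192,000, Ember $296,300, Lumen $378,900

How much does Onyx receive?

Onyx is paid $192,000

Sorting: 101,800 (Brio), 192,000 (Onyx), 243,500 (Pike), 251,300 (Dune), 296,300 (Ember), …
Winners (3 units): Brio, Onyx, Pike.
Onyx wins → own bid $192,000.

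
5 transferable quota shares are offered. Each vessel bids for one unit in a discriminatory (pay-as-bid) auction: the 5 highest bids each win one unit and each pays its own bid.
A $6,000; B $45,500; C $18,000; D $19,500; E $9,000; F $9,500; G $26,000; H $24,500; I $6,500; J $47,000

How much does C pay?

Sorting: 47,000 (J), 45,500 (B), 26,000 (G), 24,500 (H), 19,500 (D), 18,000 (C), 9,500 (F), …
Winners (5 units): J, B, G, H, D.
C does not win → $0.

C pays $0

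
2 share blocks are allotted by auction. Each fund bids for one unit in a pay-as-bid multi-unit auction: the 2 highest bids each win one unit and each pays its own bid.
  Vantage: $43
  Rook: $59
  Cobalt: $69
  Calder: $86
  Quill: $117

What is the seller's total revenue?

Total revenue: $203

Sorting: 117 (Quill), 86 (Calder), 69 (Cobalt), 59 (Rook), …
Winners (2 units): Quill, Calder.
Total revenue = 117 + 86 = $203.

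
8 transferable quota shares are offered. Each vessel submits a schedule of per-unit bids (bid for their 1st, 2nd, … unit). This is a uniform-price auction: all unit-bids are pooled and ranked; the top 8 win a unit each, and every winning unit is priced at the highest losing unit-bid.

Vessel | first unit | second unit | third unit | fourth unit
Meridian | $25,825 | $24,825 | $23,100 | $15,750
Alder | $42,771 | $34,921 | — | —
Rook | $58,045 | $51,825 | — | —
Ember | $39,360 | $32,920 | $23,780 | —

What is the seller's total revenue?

Total revenue: $190,240

All unit-bids, highest first — top 8: 58,045 (Rook-1), 51,825 (Rook-2), 42,771 (Alder-1), 39,360 (Ember-1), 34,921 (Alder-2), 32,920 (Ember-2), 25,825 (Meridian-1), 24,825 (Meridian-2)
Highest rejected unit-bid = $23,780.
Allocation: Alder 2, Ember 2, Meridian 2, Rook 2. Every unit priced at $23,780.
Revenue = 8 × 23,780 = $190,240.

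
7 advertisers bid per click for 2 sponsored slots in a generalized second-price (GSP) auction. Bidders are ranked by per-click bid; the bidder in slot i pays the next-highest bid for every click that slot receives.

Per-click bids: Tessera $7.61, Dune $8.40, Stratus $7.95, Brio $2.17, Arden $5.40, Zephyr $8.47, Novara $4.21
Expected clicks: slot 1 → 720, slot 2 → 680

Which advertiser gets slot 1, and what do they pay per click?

Sorting advertisers: $8.47 (Zephyr) > $8.40 (Dune) > $7.95 (Stratus) > …
Slot 1 goes to the first-ranked bidder, Zephyr, who pays the next bid down: $8.40/click.

Zephyr; $8.40 per click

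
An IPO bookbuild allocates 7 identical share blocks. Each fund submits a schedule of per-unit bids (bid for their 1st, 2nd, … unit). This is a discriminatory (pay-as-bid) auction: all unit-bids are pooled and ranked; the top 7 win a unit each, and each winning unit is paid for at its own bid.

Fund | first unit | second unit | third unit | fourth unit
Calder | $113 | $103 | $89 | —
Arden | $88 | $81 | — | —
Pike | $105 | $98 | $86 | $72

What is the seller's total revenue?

All unit-bids, highest first — top 7: 113 (Calder-1), 105 (Pike-1), 103 (Calder-2), 98 (Pike-2), 89 (Calder-3), 88 (Arden-1), 86 (Pike-3)
Next rejected bid: $81 (not a price — pay-as-bid).
Each winning unit pays its own bid.
Revenue = 113 + 105 + 103 + 98 + 89 + 88 + 86 = $682.

Total revenue: $682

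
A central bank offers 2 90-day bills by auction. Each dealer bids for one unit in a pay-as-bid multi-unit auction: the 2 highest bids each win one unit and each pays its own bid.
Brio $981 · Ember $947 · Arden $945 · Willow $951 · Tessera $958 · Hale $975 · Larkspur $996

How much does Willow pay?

Willow pays $0

Ordering the bids: 996 (Larkspur), 981 (Brio), 975 (Hale), 958 (Tessera), …
Winners (2 units): Larkspur, Brio.
Willow does not win → $0.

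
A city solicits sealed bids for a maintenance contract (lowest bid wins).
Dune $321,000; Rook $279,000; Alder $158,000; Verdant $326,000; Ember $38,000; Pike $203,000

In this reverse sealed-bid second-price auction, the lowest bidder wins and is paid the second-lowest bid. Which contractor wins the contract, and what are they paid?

Ember is paid $158,000

Bids in order: 38,000 (Ember) < 158,000 (Alder) < 203,000 (Pike) < 279,000 (Rook) < 321,000 (Dune) < 326,000 (Verdant)
Ember is lowest; is paid the second-lowest bid, $158,000.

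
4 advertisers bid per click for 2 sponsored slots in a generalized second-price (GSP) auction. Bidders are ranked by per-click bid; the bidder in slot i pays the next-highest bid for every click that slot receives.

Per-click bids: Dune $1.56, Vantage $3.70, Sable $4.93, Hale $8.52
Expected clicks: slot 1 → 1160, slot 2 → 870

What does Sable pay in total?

Sable pays $3219.00

Sorting advertisers: $8.52 (Hale) > $4.93 (Sable) > $3.70 (Vantage) > …
Sable holds slot 2 → pays next bid $3.70 × 870 clicks = $3219.00.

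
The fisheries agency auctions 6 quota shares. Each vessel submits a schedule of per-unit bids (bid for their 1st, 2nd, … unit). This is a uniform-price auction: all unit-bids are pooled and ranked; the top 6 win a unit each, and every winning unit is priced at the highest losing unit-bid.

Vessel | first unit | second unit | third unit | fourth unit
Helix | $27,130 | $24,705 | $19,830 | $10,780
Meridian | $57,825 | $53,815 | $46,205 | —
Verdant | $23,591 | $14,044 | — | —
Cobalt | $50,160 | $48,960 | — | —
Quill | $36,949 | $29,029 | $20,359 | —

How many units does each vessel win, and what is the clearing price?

Pooled unit-bids ranked (top 6): 57,825 (Meridian-1), 53,815 (Meridian-2), 50,160 (Cobalt-1), 48,960 (Cobalt-2), 46,205 (Meridian-3), 36,949 (Quill-1)
The (k+1)-th unit-bid is $29,029.
Allocation: Cobalt 2, Meridian 3, Quill 1.

Cobalt 2, Meridian 3, Quill 1; clearing price $29,029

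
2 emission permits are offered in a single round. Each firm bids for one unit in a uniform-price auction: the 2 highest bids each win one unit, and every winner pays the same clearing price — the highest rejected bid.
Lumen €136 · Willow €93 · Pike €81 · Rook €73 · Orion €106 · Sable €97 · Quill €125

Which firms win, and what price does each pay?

Lumen, Quill; each pays €106

Bids ranked high→low: 136 (Lumen), 125 (Quill), 106 (Orion), 97 (Sable), …
The 2 highest are Lumen, Quill.
Highest unsuccessful bid: €106 → clearing price.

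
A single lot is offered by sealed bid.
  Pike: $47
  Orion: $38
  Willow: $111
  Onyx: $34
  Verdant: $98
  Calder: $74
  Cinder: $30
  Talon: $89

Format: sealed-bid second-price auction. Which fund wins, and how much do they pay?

Rule: the highest bidder wins and pays the second-highest bid.
Sorting bids: 111 (Willow) > 98 (Verdant) > 89 (Talon) > 74 (Calder) > 47 (Pike) > 38 (Orion) > …
Willow is highest; pays the second-highest bid, $98.

Willow pays $98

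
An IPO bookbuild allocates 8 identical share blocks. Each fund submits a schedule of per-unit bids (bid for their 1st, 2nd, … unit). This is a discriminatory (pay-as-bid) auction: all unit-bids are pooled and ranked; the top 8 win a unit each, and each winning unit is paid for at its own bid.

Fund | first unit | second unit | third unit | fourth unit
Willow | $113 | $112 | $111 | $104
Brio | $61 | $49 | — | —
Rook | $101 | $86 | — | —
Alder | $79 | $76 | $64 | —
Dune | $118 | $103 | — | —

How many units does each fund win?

Pooled unit-bids ranked (top 8): 118 (Dune-1), 113 (Willow-1), 112 (Willow-2), 111 (Willow-3), 104 (Willow-4), 103 (Dune-2), 101 (Rook-1), 86 (Rook-2)
Next rejected bid: $79 (not a price — pay-as-bid).
Allocation: Dune 2, Rook 2, Willow 4.

Dune 2, Rook 2, Willow 4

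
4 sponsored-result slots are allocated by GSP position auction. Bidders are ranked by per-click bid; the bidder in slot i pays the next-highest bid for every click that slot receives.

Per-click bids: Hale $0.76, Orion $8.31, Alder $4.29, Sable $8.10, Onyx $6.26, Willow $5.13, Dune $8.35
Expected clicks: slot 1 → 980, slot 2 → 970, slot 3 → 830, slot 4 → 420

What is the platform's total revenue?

Sorting advertisers: $8.35 (Dune) > $8.31 (Orion) > $8.10 (Sable) > $6.26 (Onyx) > $5.13 (Willow) > …
Slot 1: Dune pays $8.31 × 980 = $8143.80
Slot 2: Orion pays $8.10 × 970 = $7857.00
Slot 3: Sable pays $6.26 × 830 = $5195.80
Slot 4: Onyx pays $5.13 × 420 = $2154.60
Total = $23351.20

Total revenue: $23351.20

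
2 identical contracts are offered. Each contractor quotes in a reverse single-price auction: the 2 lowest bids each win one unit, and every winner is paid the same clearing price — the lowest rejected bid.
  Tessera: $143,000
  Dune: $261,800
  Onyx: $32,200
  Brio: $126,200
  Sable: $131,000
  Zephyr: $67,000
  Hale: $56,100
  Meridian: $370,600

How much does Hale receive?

Sorting: 32,200 (Onyx), 56,100 (Hale), 67,000 (Zephyr), 126,200 (Brio), …
The 2 lowest are Onyx, Hale.
First losing bid is Zephyr's $67,000, which sets the uniform price.
Hale wins → is paid $67,000.

Hale is paid $67,000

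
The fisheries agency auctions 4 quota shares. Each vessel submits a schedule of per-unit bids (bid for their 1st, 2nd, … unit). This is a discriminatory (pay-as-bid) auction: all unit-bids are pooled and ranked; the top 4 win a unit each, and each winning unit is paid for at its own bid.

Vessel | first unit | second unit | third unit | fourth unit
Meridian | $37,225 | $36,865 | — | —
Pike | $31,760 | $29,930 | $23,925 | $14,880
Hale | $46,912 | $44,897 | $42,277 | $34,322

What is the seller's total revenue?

Total revenue: $171,311

Merging the schedules and taking the best 4: 46,912 (Hale-1), 44,897 (Hale-2), 42,277 (Hale-3), 37,225 (Meridian-1)
Next rejected bid: $36,865 (not a price — pay-as-bid).
Each winning unit pays its own bid.
Revenue = 46,912 + 44,897 + 42,277 + 37,225 = $171,311.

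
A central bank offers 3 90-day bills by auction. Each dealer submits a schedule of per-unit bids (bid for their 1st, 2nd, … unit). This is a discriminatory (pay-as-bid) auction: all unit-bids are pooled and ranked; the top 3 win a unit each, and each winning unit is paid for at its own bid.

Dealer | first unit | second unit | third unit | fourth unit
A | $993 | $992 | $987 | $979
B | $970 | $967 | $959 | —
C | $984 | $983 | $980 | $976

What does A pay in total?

Merging the schedules and taking the best 3: 993 (A-1), 992 (A-2), 987 (A-3)
Next rejected bid: $984 (not a price — pay-as-bid).
A's winning unit-bids: 993 + 992 + 987 = $2,972.

A pays $2,972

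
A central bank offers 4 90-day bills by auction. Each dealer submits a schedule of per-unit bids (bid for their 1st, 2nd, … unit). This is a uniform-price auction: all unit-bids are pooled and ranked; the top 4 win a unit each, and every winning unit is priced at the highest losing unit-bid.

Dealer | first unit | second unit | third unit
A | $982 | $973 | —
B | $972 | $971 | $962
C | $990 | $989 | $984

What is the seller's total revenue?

Total revenue: $3,892

Merging the schedules and taking the best 4: 990 (C-1), 989 (C-2), 984 (C-3), 982 (A-1)
The (k+1)-th unit-bid is $973.
Allocation: A 1, C 3. Every unit priced at $973.
Revenue = 4 × 973 = $3,892.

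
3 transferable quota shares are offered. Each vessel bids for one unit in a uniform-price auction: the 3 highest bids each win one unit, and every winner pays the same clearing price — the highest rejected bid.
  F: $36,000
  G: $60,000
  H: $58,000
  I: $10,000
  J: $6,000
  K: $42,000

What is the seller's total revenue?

Total revenue: $108,000

Sorting: 60,000 (G), 58,000 (H), 42,000 (K), 36,000 (F), 10,000 (I), …
The 3 highest are G, H, K.
Clearing price = highest rejected bid = $36,000.
Total revenue = 3 × $36,000 = $108,000.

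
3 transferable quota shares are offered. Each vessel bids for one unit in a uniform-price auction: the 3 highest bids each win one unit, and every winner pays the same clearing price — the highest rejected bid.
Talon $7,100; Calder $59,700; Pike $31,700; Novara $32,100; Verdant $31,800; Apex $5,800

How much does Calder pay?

Sorting: 59,700 (Calder), 32,100 (Novara), 31,800 (Verdant), 31,700 (Pike), 7,100 (Talon), …
The 3 highest are Calder, Novara, Verdant.
First losing bid is Pike's $31,700, which sets the uniform price.
Calder wins → pays $31,700.

Calder pays $31,700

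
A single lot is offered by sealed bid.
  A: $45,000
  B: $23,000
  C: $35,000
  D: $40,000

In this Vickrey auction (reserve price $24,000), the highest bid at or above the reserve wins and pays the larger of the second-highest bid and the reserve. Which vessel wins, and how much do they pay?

A pays $40,000

Sorting bids: 45,000 (A) > 40,000 (D) > 35,000 (C) > 23,000 (B)
A has the top bid at or above the reserve ($45,000).
Second-highest bid $40,000 exceeds the reserve $24,000 → payment $40,000.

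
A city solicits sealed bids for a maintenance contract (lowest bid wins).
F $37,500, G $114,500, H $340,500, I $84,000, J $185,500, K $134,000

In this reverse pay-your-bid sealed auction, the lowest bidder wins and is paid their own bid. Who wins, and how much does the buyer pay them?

F is paid $37,500

Reverse pay-your-bid sealed auction: the lowest bidder wins and is paid their own bid.
Bids ranked: 37,500 (F) < 84,000 (I) < 114,500 (G) < 134,000 (K) < 185,500 (J) < 340,500 (H)
First-price: F is paid what they bid, $37,500.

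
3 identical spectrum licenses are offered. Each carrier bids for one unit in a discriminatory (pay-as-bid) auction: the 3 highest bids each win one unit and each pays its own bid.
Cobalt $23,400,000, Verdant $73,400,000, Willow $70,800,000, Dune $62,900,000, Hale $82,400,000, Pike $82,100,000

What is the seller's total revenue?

Sorting: 82,400,000 (Hale), 82,100,000 (Pike), 73,400,000 (Verdant), 70,800,000 (Willow), 62,900,000 (Dune), …
The 3 highest are Hale, Pike, Verdant.
Total revenue = 82,400,000 + 82,100,000 + 73,400,000 = $237,900,000.

Total revenue: $237,900,000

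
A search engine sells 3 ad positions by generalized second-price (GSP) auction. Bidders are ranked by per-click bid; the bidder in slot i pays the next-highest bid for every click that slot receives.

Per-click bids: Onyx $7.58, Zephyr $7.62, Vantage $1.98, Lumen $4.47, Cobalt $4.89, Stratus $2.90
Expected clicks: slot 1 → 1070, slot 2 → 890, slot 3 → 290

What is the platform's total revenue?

Total revenue: $13759.00

Per-click bids in order: $7.62 (Zephyr) > $7.58 (Onyx) > $4.89 (Cobalt) > $4.47 (Lumen) > …
Slot 1: Zephyr pays $7.58 × 1070 = $8110.60
Slot 2: Onyx pays $4.89 × 890 = $4352.10
Slot 3: Cobalt pays $4.47 × 290 = $1296.30
Total = $13759.00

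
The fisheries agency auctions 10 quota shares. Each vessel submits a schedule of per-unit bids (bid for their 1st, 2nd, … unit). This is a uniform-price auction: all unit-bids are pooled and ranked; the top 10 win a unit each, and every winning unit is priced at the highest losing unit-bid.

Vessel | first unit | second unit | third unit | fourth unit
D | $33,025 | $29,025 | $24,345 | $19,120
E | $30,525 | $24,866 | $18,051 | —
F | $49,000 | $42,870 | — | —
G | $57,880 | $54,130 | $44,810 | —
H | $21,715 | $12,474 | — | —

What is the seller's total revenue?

All unit-bids, highest first — top 10: 57,880 (G-1), 54,130 (G-2), 49,000 (F-1), 44,810 (G-3), 42,870 (F-2), 33,025 (D-1), 30,525 (E-1), 29,025 (D-2), 24,866 (E-2), 24,345 (D-3)
First bid not allocated: $21,715.
Allocation: D 3, E 2, F 2, G 3. Every unit priced at $21,715.
Revenue = 10 × 21,715 = $217,150.

Total revenue: $217,150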